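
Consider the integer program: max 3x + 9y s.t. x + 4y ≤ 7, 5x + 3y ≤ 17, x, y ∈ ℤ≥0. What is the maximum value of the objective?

The continuous relaxation peaks at (2.76, 1.06) with value 17.82; rounding to a feasible lattice point costs some objective.
(x,y)=(2,1) is feasible, giving 15.
(x,y)=(1,1) is feasible, giving 12.
(x,y)=(3,0) is feasible, giving 9.
The best lattice point is (2,1), giving 15.

15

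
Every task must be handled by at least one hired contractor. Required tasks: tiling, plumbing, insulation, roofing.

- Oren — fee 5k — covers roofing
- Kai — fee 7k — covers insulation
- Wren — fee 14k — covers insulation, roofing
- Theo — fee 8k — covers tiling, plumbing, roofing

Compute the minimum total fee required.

This is an integer covering problem.
Choose Kai and Theo: together they cover tiling, plumbing, insulation, roofing — every task.
Total fee: 7 + 8 = 15.
No cover costs less than 15.

15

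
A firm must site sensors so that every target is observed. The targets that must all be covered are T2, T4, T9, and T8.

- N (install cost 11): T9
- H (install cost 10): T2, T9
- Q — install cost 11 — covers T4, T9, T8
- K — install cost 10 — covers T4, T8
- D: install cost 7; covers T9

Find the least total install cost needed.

The greedy cost-per-new-target heuristic would pick Q and H for 21, but a cheaper cover exists.
Choose H and K: together they cover T2, T4, T9, T8 — every target.
Total install cost: 10 + 10 = 20.
No cover costs less than 20.

20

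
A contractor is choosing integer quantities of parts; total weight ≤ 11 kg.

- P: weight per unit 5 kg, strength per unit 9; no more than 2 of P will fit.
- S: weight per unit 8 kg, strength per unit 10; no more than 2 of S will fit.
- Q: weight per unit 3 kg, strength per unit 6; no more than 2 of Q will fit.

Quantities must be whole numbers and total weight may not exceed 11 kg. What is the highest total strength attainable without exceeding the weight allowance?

21

Q has the best ratio (6/3); taking only Q gives at most 2×6 = 12 (stopped by the supply cap of 2).
Mixing does better — 1×P and 2×Q: weight 11 ≤ 11, strength 1·9 + 2·6 = 21.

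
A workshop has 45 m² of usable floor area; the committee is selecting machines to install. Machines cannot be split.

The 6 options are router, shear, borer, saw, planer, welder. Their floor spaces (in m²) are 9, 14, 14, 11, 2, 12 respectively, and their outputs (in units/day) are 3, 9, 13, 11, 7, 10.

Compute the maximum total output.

Treat it as a binary knapsack problem.
borer + saw + planer + welder: floor space 14 + 11 + 2 + 12 = 39 ≤ 45, output 13 + 11 + 7 + 10 = 41.
shear + borer + saw + planer: floor space 14 + 14 + 11 + 2 = 41 ≤ 45, output 9 + 13 + 11 + 7 = 40.
Best is borer, saw, planer, and welder with total output 41.

41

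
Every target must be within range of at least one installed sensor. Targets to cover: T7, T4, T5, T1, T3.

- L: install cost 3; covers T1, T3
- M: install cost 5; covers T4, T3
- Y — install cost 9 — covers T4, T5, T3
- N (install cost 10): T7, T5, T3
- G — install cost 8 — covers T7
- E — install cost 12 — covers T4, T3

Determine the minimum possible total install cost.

The greedy cost-per-new-target heuristic would pick L, Y, and G for 20, but a cheaper cover exists.
Choose L, M, and N: together they cover T7, T4, T5, T1, T3 — every target.
Total install cost: 3 + 5 + 10 = 18.
No cover costs less than 18.

18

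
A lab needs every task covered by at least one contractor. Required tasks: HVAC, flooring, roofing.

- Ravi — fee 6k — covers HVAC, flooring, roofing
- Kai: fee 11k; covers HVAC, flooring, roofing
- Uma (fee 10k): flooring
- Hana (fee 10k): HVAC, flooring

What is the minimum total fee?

6

Ravi alone covers HVAC, flooring, roofing — every task.
Total fee: 6.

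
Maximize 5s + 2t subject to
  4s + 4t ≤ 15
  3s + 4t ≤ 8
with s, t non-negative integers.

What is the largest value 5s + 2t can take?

(s,t)=(2,0): 4·2+4·0=8≤15, 3·2+4·0=6≤8, objective 10.
(s,t)=(1,1): 4·1+4·1=8≤15, 3·1+4·1=7≤8, objective 7.
(s,t)=(1,0): 4·1+4·0=4≤15, 3·1+4·0=3≤8, objective 5.
The best lattice point is (2,0), giving 10.

10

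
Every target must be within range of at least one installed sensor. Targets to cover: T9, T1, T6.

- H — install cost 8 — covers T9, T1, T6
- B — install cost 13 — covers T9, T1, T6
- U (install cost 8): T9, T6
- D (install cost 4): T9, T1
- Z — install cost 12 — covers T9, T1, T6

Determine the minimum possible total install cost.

The greedy cost-per-new-target heuristic would pick D and H for 12, but a cheaper cover exists.
H alone covers T9, T1, T6 — every target.
Total install cost: 8.
No cover costs less than 8.

8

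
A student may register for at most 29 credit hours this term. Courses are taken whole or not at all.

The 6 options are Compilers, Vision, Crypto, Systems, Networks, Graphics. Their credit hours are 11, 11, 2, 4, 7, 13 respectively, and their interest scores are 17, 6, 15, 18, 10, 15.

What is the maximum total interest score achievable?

60

Allowing fractional choices, the relaxed optimum would be about 65.8, but courses are indivisible.
Compilers + Crypto + Systems + Networks: credit hours 11 + 2 + 4 + 7 = 24 ≤ 29, interest score 17 + 15 + 18 + 10 = 60.
Compilers + Vision + Crypto + Systems: credit hours 11 + 11 + 2 + 4 = 28 ≤ 29, interest score 17 + 6 + 15 + 18 = 56.
Crypto + Systems + Networks + Graphics: credit hours 2 + 4 + 7 + 13 = 26 ≤ 29, interest score 15 + 18 + 10 + 15 = 58.
Best is Compilers, Crypto, Systems, and Networks with total interest score 60.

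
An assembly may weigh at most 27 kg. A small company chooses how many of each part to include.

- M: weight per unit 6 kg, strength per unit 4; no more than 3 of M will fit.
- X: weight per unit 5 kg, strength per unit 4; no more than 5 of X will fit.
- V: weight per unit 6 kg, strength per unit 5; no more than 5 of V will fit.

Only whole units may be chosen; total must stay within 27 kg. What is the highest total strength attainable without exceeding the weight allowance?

This is a bounded integer knapsack.
3×X and 2×V: weight 27 ≤ 27, strength 3·4 + 2·5 = 22.
4×X and 1×V: weight 26 ≤ 27, strength 4·4 + 1·5 = 21.
Best is 22.

22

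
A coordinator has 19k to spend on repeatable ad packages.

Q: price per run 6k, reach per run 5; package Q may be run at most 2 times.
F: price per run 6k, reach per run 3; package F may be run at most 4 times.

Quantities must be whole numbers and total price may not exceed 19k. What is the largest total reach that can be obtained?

13

This is a bounded integer knapsack.
Take 2×Q and 1×F: price 18 ≤ 19, reach 2·5 + 1·3 = 13.
Q has the best ratio (5/6) and is taken to its limit of 2; remaining capacity is filled optimally with the others.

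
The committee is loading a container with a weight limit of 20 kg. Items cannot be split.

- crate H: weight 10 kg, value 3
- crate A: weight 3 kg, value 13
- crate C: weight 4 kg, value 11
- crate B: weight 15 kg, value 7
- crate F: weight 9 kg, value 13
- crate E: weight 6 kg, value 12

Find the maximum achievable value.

38

crate A + crate C + crate F: weight 3 + 4 + 9 = 16 ≤ 20, value 13 + 11 + 13 = 37.
crate A + crate C + crate E: weight 3 + 4 + 6 = 13 ≤ 20, value 13 + 11 + 12 = 36.
crate A + crate F + crate E: weight 3 + 9 + 6 = 18 ≤ 20, value 13 + 13 + 12 = 38.
Best is crate A, crate F, and crate E with total value 38.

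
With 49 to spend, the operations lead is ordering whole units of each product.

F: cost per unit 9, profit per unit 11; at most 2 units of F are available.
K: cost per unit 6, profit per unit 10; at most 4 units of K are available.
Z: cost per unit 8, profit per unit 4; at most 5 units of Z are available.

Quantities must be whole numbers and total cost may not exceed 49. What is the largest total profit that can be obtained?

62

1×F, 4×K, and 2×Z: cost 49 ≤ 49, profit 1·11 + 4·10 + 2·4 = 59.
2×F and 4×K: cost 42 ≤ 49, profit 2·11 + 4·10 = 62.
Best is 62.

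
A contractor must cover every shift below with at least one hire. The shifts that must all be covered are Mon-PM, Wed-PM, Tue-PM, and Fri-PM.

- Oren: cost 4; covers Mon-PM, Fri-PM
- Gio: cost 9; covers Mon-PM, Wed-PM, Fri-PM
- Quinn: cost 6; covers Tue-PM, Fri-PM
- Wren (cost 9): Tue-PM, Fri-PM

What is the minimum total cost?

The greedy cost-per-new-shift heuristic would pick Oren, Quinn, and Gio for 19, but a cheaper cover exists.
Choose Gio and Quinn: together they cover Mon-PM, Wed-PM, Tue-PM, Fri-PM — every shift.
Total cost: 9 + 6 = 15.
No cover costs less than 15.

15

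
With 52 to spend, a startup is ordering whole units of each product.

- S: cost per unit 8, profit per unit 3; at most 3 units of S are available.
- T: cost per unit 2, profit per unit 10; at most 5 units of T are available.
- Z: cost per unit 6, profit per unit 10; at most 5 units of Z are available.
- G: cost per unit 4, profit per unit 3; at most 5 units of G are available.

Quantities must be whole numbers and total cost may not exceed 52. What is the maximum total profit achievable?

T has the best ratio (10/2); taking only T gives at most 5×10 = 50 (stopped by the supply cap of 5).
Mixing does better — 5×T, 5×Z, and 3×G: cost 52 ≤ 52, profit 5·10 + 5·10 + 3·3 = 109.

109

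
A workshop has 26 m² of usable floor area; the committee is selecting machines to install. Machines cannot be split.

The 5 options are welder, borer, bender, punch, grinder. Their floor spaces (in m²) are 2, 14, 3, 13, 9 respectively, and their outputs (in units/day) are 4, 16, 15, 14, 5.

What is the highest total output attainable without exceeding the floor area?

Allowing fractional choices, the relaxed optimum would be about 42.5, but machines are indivisible.
welder + borer + bender: floor space 2 + 14 + 3 = 19 ≤ 26, output 4 + 16 + 15 = 35.
bender + punch + grinder: floor space 3 + 13 + 9 = 25 ≤ 26, output 15 + 14 + 5 = 34.
borer + bender + grinder: floor space 14 + 3 + 9 = 26 ≤ 26, output 16 + 15 + 5 = 36.
Best is borer, bender, and grinder with total output 36.

36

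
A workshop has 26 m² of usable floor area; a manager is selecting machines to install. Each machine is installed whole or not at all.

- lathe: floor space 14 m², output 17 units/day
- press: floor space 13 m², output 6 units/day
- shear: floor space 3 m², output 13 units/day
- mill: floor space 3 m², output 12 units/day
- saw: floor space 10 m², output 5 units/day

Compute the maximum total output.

This is a 0-1 knapsack instance.
Allowing fractional choices, the relaxed optimum would be about 45.0, but machines are indivisible.
lathe + shear + mill: floor space 14 + 3 + 3 = 20 ≤ 26, output 17 + 13 + 12 = 42.
shear + mill + saw: floor space 3 + 3 + 10 = 16 ≤ 26, output 13 + 12 + 5 = 30.
press + shear + mill: floor space 13 + 3 + 3 = 19 ≤ 26, output 6 + 13 + 12 = 31.
Best is lathe, shear, and mill with total output 42.

42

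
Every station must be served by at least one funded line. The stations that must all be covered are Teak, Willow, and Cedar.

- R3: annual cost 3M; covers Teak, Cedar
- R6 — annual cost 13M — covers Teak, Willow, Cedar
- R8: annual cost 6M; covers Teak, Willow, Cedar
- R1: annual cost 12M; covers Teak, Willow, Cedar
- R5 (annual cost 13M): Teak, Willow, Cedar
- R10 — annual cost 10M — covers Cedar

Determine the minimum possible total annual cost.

6

R8 alone covers Teak, Willow, Cedar — every station.
Total annual cost: 6.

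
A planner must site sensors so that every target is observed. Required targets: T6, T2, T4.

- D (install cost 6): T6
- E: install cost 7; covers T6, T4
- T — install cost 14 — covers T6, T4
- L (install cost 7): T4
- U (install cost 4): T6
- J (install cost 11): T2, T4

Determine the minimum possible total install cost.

This is an integer covering problem.
The greedy cost-per-new-target heuristic would pick E and J for 18, but a cheaper cover exists.
Choose U and J: together they cover T6, T2, T4 — every target.
Total install cost: 4 + 11 = 15.
No cover costs less than 15.

15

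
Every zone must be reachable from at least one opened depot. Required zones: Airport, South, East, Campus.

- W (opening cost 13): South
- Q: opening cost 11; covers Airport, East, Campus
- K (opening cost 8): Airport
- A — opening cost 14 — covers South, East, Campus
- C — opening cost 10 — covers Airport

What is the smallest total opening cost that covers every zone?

22

The greedy cost-per-new-zone heuristic would pick Q and W for 24, but a cheaper cover exists.
Choose K and A: together they cover Airport, South, East, Campus — every zone.
Total opening cost: 8 + 14 = 22.
No cover costs less than 22.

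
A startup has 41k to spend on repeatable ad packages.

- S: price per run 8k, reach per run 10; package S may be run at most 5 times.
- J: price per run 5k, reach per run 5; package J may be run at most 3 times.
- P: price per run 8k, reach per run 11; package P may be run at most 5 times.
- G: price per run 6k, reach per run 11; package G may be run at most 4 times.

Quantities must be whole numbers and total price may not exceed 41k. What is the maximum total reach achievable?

G has the best ratio (11/6); taking only G gives at most 4×11 = 44 (stopped by the supply cap of 4).
Mixing does better — 2×P and 4×G: price 40 ≤ 41, reach 2·11 + 4·11 = 66.

66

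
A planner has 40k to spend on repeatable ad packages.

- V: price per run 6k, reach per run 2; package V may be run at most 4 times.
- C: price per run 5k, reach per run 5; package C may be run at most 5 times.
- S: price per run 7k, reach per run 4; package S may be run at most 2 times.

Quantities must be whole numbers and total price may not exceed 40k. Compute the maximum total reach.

33

1×V, 5×C, and 1×S: price 38 ≤ 40, reach 1·2 + 5·5 + 1·4 = 31.
5×C and 2×S: price 39 ≤ 40, reach 5·5 + 2·4 = 33.
Best is 33.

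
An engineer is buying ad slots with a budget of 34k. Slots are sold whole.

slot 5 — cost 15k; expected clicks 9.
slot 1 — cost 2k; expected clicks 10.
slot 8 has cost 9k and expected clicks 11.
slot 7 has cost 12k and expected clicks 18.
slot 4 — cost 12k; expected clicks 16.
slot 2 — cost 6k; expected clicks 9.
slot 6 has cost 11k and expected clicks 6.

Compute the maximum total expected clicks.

slot 1 + slot 8 + slot 4 + slot 2: cost 2 + 9 + 12 + 6 = 29 ≤ 34, expected clicks 10 + 11 + 16 + 9 = 46.
slot 1 + slot 8 + slot 7 + slot 2: cost 2 + 9 + 12 + 6 = 29 ≤ 34, expected clicks 10 + 11 + 18 + 9 = 48.
slot 1 + slot 7 + slot 4 + slot 2: cost 2 + 12 + 12 + 6 = 32 ≤ 34, expected clicks 10 + 18 + 16 + 9 = 53.
Best is slot 1, slot 7, slot 4, and slot 2 with total expected clicks 53.

53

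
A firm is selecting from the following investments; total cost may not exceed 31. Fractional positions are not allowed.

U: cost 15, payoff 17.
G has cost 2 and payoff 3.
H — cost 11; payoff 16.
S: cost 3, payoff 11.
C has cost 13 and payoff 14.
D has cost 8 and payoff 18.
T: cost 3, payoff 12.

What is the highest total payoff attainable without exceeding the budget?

U + G + S + D + T: cost 15 + 2 + 3 + 8 + 3 = 31 ≤ 31, payoff 17 + 3 + 11 + 18 + 12 = 61.
U + S + D + T: cost 15 + 3 + 8 + 3 = 29 ≤ 31, payoff 17 + 11 + 18 + 12 = 58.
G + H + S + D + T: cost 2 + 11 + 3 + 8 + 3 = 27 ≤ 31, payoff 3 + 16 + 11 + 18 + 12 = 60.
Best is U, G, S, D, and T with total payoff 61.

61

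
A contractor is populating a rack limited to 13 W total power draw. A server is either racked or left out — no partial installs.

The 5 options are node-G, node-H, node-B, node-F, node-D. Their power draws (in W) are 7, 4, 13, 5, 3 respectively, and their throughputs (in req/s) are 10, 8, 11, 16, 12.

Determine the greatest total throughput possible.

This is a 0-1 knapsack instance.
Allowing fractional choices, the relaxed optimum would be about 37.4, but servers are indivisible.
node-F + node-D: power draw 5 + 3 = 8 ≤ 13, throughput 16 + 12 = 28.
node-H + node-F + node-D: power draw 4 + 5 + 3 = 12 ≤ 13, throughput 8 + 16 + 12 = 36.
node-G + node-F: power draw 7 + 5 = 12 ≤ 13, throughput 10 + 16 = 26.
Best is node-H, node-F, and node-D with total throughput 36.

36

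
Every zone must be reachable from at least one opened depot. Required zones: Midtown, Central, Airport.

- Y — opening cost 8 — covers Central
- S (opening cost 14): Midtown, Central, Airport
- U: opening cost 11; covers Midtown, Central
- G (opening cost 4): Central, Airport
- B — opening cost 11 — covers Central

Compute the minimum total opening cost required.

14

The greedy cost-per-new-zone heuristic would pick G and U for 15, but a cheaper cover exists.
S alone covers Midtown, Central, Airport — every zone.
Total opening cost: 14.
No cover costs less than 14.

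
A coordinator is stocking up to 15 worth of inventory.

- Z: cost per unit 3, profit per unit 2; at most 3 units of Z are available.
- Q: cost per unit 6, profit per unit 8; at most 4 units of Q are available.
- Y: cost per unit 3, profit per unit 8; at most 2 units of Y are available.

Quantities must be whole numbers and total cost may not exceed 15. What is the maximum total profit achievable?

Y has the best ratio (8/3); taking only Y gives at most 2×8 = 16 (stopped by the supply cap of 2).
Mixing does better — 1×Z, 1×Q, and 2×Y: cost 15 ≤ 15, profit 1·2 + 1·8 + 2·8 = 26.

26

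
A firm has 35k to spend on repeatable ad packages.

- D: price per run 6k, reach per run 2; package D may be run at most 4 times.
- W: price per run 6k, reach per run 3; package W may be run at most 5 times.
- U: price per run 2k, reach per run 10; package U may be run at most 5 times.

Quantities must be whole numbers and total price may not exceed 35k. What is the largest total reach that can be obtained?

62

Take 4×W and 5×U: price 34 ≤ 35, reach 4·3 + 5·10 = 62.
U has the best ratio (10/2) and is taken to its limit of 5; remaining capacity is filled optimally with the others.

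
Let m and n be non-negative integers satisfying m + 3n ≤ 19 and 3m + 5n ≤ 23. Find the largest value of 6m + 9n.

45

The continuous relaxation peaks at (7.67, 0) with value 46.00; rounding to a feasible lattice point costs some objective.
(m,n)=(6,1): 1·6+3·1=9≤19, 3·6+5·1=23≤23, objective 45.
(m,n)=(7,0): 1·7+3·0=7≤19, 3·7+5·0=21≤23, objective 42.
(m,n)=(5,1): 1·5+3·1=8≤19, 3·5+5·1=20≤23, objective 39.
No feasible integer point exceeds 45.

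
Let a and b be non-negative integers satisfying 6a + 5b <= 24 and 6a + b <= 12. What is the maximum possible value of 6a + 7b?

The continuous relaxation peaks at (0, 4.8) with value 33.60; rounding to a feasible lattice point costs some objective.
(a,b)=(0,4): 6·0+5·4=20≤24, 6·0+1·4=4≤12, objective 28.
(a,b)=(1,3): 6·1+5·3=21≤24, 6·1+1·3=9≤12, objective 27.
(a,b)=(0,3): 6·0+5·3=15≤24, 6·0+1·3=3≤12, objective 21.
Maximum is 28 at (a,b)=(0,4).

28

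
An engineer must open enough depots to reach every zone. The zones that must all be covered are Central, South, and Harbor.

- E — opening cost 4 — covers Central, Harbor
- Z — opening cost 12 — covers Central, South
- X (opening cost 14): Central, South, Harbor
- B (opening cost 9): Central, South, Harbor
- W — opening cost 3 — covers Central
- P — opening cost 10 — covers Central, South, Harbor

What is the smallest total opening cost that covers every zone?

The greedy cost-per-new-zone heuristic would pick E and B for 13, but a cheaper cover exists.
B alone covers Central, South, Harbor — every zone.
Total opening cost: 9.
No cover costs less than 9.

9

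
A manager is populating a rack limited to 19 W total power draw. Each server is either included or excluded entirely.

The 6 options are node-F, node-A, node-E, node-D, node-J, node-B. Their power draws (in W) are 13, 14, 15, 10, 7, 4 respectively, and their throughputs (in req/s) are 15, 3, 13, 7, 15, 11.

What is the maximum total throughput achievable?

Allowing fractional choices, the relaxed optimum would be about 35.2, but servers are indivisible.
node-J + node-B: power draw 7 + 4 = 11 ≤ 19, throughput 15 + 11 = 26.
node-F + node-B: power draw 13 + 4 = 17 ≤ 19, throughput 15 + 11 = 26.
The maximum throughput is 26; one optimal choice is node-J and node-B.

26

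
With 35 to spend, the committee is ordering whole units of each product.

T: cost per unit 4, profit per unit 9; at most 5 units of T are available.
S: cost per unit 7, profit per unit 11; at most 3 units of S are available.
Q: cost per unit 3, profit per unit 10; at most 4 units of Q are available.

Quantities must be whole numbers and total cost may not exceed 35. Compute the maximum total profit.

Take 4×T, 1×S, and 4×Q: cost 35 ≤ 35, profit 4·9 + 1·11 + 4·10 = 87.
Q has the best ratio (10/3) and is taken to its limit of 4; remaining capacity is filled optimally with the others.

87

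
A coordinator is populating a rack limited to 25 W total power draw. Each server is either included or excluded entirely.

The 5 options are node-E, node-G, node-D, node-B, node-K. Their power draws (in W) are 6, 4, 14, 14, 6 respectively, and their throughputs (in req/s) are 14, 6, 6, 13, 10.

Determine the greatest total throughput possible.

Take node-E, node-G, and node-B: power draw 6 + 4 + 14 = 24 ≤ 25, throughput 14 + 6 + 13 = 33.
No other feasible combination does better.

33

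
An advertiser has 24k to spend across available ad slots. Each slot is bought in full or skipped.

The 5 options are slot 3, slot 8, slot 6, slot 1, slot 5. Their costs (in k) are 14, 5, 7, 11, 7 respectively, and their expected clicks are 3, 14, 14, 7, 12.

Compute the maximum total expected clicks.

Allowing fractional choices, the relaxed optimum would be about 43.2, but ad slots are indivisible.
slot 8 + slot 1 + slot 5: cost 5 + 11 + 7 = 23 ≤ 24, expected clicks 14 + 7 + 12 = 33.
slot 8 + slot 6 + slot 1: cost 5 + 7 + 11 = 23 ≤ 24, expected clicks 14 + 14 + 7 = 35.
slot 8 + slot 6 + slot 5: cost 5 + 7 + 7 = 19 ≤ 24, expected clicks 14 + 14 + 12 = 40.
Best is slot 8, slot 6, and slot 5 with total expected clicks 40.

40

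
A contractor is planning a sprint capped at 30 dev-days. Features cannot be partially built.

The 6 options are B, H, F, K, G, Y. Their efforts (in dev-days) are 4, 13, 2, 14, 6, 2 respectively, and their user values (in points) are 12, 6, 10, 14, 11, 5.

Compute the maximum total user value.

B + F + K + G + Y: effort 4 + 2 + 14 + 6 + 2 = 28 ≤ 30, user value 12 + 10 + 14 + 11 + 5 = 52.
B + F + K + G: effort 4 + 2 + 14 + 6 = 26 ≤ 30, user value 12 + 10 + 14 + 11 = 47.
B + H + F + G + Y: effort 4 + 13 + 2 + 6 + 2 = 27 ≤ 30, user value 12 + 6 + 10 + 11 + 5 = 44.
Best is B, F, K, G, and Y with total user value 52.

52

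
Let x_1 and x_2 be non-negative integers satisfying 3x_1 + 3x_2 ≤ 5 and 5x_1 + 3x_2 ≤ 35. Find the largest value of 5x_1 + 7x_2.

The continuous relaxation peaks at (0, 1.67) with value 11.67; rounding to a feasible lattice point costs some objective.
(x_1,x_2)=(0,1): 3·0+3·1=3≤5, 5·0+3·1=3≤35, objective 7.
(x_1,x_2)=(1,0): 3·1+3·0=3≤5, 5·1+3·0=5≤35, objective 5.
(x_1,x_2)=(0,0): 3·0+3·0=0≤5, 5·0+3·0=0≤35, objective 0.
Maximum is 7 at (x_1,x_2)=(0,1).

7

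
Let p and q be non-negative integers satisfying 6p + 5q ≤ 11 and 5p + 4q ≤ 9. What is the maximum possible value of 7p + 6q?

13

Relaxing integrality, the LP optimum is 13.20 at (p,q) = (0, 2.2), which is not an integer point.
(p,q)=(1,1): 6·1+5·1=11≤11, 5·1+4·1=9≤9, objective 13.
(p,q)=(0,2): 6·0+5·2=10≤11, 5·0+4·2=8≤9, objective 12.
The best lattice point is (1,1), giving 13.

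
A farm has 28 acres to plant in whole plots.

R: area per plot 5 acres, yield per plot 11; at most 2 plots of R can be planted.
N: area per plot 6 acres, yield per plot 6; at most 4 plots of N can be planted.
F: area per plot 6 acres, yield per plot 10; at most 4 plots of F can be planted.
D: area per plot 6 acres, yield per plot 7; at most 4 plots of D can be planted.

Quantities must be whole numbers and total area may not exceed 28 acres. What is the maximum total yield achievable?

R has the best ratio (11/5); taking only R gives at most 2×11 = 22 (stopped by the supply cap of 2).
Mixing does better — 2×R and 3×F: area 28 ≤ 28, yield 2·11 + 3·10 = 52.

52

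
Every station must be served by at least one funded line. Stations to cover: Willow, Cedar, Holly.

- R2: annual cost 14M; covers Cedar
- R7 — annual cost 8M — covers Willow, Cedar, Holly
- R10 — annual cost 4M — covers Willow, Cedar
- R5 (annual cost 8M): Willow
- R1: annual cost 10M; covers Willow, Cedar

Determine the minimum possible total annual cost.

This is a weighted set-cover instance.
The greedy cost-per-new-station heuristic would pick R10 and R7 for 12, but a cheaper cover exists.
R7 alone covers Willow, Cedar, Holly — every station.
Total annual cost: 8.
No cover costs less than 8.

8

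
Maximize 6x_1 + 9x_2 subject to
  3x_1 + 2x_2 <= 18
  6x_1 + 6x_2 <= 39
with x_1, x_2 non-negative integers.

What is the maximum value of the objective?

(x_1,x_2)=(0,6): 3·0+2·6=12≤18, 6·0+6·6=36≤39, objective 54.
(x_1,x_2)=(1,5): 3·1+2·5=13≤18, 6·1+6·5=36≤39, objective 51.
(x_1,x_2)=(0,5): 3·0+2·5=10≤18, 6·0+6·5=30≤39, objective 45.
The best lattice point is (0,6), giving 54.

54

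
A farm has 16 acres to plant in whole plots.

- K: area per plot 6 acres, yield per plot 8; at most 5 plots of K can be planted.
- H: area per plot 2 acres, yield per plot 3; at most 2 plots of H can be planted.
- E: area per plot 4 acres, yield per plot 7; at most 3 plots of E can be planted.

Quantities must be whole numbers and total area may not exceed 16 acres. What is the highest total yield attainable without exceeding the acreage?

1×K, 1×H, and 2×E: area 16 ≤ 16, yield 1·8 + 1·3 + 2·7 = 25.
2×H and 3×E: area 16 ≤ 16, yield 2·3 + 3·7 = 27.
Best is 27.

27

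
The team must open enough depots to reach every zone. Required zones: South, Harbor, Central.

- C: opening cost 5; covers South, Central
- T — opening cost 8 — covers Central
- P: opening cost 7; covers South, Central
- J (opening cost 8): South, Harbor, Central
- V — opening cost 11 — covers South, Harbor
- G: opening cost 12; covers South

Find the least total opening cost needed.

8

This is a weighted set-cover instance.
J alone covers South, Harbor, Central — every zone.
Total opening cost: 8.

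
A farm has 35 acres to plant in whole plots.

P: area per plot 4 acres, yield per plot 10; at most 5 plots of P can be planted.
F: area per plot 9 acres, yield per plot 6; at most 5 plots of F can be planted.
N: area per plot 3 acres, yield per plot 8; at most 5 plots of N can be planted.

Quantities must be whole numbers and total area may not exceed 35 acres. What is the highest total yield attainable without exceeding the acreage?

N has the best ratio (8/3); taking only N gives at most 5×8 = 40 (stopped by the supply cap of 5).
Mixing does better — 5×P and 5×N: area 35 ≤ 35, yield 5·10 + 5·8 = 90.

90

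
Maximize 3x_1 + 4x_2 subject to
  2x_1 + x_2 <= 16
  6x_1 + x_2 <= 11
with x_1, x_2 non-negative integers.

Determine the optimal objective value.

44

(x_1,x_2)=(0,11) is feasible, giving 44.
(x_1,x_2)=(0,10) is feasible, giving 40.
No feasible integer point exceeds 44.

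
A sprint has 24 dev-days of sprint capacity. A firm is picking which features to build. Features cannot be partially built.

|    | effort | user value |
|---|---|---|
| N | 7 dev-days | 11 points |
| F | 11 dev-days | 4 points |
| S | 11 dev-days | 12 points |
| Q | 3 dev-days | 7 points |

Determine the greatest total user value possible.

30

Allowing fractional choices, the relaxed optimum would be about 31.1, but features are indivisible.
N + S + Q: effort 7 + 11 + 3 = 21 ≤ 24, user value 11 + 12 + 7 = 30.
N + S: effort 7 + 11 = 18 ≤ 24, user value 11 + 12 = 23.
Best is N, S, and Q with total user value 30.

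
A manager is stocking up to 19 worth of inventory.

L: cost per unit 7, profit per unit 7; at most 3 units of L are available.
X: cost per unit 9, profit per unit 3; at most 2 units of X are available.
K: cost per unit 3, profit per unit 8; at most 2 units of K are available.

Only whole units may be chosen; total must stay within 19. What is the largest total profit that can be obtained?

23

This is a bounded integer knapsack.
K has the best ratio (8/3); taking only K gives at most 2×8 = 16 (stopped by the supply cap of 2).
Mixing does better — 1×L and 2×K: cost 13 ≤ 19, profit 1·7 + 2·8 = 23.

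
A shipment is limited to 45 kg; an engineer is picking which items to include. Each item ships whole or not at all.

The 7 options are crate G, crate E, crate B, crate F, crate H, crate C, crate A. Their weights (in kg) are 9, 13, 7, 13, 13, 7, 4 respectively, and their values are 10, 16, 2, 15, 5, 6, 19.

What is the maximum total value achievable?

60

Allowing fractional choices, the relaxed optimum would be about 65.1, but items are indivisible.
crate E + crate F + crate C + crate A: weight 13 + 13 + 7 + 4 = 37 ≤ 45, value 16 + 15 + 6 + 19 = 56.
crate E + crate B + crate F + crate C + crate A: weight 13 + 7 + 13 + 7 + 4 = 44 ≤ 45, value 16 + 2 + 15 + 6 + 19 = 58.
crate G + crate E + crate F + crate A: weight 9 + 13 + 13 + 4 = 39 ≤ 45, value 10 + 16 + 15 + 19 = 60.
Best is crate G, crate E, crate F, and crate A with total value 60.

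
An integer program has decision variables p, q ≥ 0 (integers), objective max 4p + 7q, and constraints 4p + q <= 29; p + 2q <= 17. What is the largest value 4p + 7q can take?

62

(p,q)=(5,6) is feasible, giving 62.
(p,q)=(6,5) is feasible, giving 59.
(p,q)=(4,6) is feasible, giving 58.
Maximum is 62 at (p,q)=(5,6).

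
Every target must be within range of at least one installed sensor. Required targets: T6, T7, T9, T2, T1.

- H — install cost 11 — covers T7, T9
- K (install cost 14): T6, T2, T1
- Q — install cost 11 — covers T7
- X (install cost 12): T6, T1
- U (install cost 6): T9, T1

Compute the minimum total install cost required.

25

The greedy cost-per-new-target heuristic would pick U, K, and H for 31, but a cheaper cover exists.
Choose H and K: together they cover T6, T7, T9, T2, T1 — every target.
Total install cost: 11 + 14 = 25.
No cover costs less than 25.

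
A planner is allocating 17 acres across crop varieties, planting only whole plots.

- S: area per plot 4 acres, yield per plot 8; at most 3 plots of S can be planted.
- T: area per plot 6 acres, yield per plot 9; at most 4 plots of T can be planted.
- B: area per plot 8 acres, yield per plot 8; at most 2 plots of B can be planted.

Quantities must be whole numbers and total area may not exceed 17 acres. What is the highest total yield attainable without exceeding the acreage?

26

1×S and 2×T: area 16 ≤ 17, yield 1·8 + 2·9 = 26.
2×S and 1×T: area 14 ≤ 17, yield 2·8 + 1·9 = 25.
Best is 26.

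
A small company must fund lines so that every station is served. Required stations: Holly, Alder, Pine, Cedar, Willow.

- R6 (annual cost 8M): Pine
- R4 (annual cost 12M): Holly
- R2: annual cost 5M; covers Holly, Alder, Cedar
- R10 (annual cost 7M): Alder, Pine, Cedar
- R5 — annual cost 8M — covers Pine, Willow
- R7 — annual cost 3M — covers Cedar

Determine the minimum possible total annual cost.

This is an integer covering problem.
Choose R2 and R5: together they cover Holly, Alder, Pine, Cedar, Willow — every station.
Total annual cost: 5 + 8 = 13.

13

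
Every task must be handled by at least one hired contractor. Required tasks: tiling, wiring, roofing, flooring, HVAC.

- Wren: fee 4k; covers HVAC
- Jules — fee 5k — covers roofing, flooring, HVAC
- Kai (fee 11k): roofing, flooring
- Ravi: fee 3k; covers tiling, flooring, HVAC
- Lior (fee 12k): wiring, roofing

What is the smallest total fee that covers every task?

15

The greedy cost-per-new-task heuristic would pick Ravi, Jules, and Lior for 20, but a cheaper cover exists.
Choose Ravi and Lior: together they cover tiling, wiring, roofing, flooring, HVAC — every task.
Total fee: 3 + 12 = 15.
No cover costs less than 15.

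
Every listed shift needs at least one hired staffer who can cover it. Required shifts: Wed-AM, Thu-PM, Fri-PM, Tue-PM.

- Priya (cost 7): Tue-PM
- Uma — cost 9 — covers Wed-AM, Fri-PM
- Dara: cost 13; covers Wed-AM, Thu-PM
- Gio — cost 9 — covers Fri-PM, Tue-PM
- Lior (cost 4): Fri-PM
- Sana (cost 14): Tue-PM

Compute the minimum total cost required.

The greedy cost-per-new-shift heuristic would pick Lior, Dara, and Priya for 24, but a cheaper cover exists.
Choose Dara and Gio: together they cover Wed-AM, Thu-PM, Fri-PM, Tue-PM — every shift.
Total cost: 13 + 9 = 22.
No cover costs less than 22.

22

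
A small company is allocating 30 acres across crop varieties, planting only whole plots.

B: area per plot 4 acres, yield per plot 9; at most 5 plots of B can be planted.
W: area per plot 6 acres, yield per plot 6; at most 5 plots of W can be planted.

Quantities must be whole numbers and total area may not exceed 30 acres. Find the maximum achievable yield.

B has the best ratio (9/4); taking only B gives at most 5×9 = 45 (stopped by the supply cap of 5).
Mixing does better — 5×B and 1×W: area 26 ≤ 30, yield 5·9 + 1·6 = 51.

51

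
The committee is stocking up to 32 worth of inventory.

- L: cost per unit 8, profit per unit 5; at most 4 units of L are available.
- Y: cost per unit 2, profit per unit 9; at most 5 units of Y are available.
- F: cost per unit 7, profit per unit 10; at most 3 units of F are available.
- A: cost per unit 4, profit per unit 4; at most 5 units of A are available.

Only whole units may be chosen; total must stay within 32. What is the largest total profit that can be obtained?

75

Take 5×Y and 3×F: cost 31 ≤ 32, profit 5·9 + 3·10 = 75.
Y has the best ratio (9/2) and is taken to its limit of 5; remaining capacity is filled optimally with the others.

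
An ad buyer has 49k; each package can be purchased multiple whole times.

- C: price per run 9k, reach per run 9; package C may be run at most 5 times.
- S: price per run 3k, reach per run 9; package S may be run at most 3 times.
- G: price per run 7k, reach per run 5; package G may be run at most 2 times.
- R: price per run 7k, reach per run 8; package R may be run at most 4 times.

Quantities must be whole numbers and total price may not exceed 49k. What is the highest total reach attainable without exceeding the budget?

S has the best ratio (9/3); taking only S gives at most 3×9 = 27 (stopped by the supply cap of 3).
Mixing does better — 2×C, 3×S, and 3×R: price 48 ≤ 49, reach 2·9 + 3·9 + 3·8 = 69.

69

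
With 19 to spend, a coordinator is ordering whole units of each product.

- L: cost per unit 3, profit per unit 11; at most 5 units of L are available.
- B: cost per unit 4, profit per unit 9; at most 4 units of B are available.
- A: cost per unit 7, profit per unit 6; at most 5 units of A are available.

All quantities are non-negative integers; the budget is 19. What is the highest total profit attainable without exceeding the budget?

64

L has the best ratio (11/3); taking only L gives at most 5×11 = 55 (stopped by the supply cap of 5).
Mixing does better — 5×L and 1×B: cost 19 ≤ 19, profit 5·11 + 1·9 = 64.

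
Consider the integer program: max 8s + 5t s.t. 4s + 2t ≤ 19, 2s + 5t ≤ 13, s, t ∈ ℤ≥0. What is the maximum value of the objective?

The continuous relaxation peaks at (4.31, 0.875) with value 38.88; rounding to a feasible lattice point costs some objective.
(s,t)=(4,1): 4·4+2·1=18≤19, 2·4+5·1=13≤13, objective 37.
(s,t)=(4,0): 4·4+2·0=16≤19, 2·4+5·0=8≤13, objective 32.
(s,t)=(3,1): 4·3+2·1=14≤19, 2·3+5·1=11≤13, objective 29.
The best lattice point is (4,1), giving 37.

37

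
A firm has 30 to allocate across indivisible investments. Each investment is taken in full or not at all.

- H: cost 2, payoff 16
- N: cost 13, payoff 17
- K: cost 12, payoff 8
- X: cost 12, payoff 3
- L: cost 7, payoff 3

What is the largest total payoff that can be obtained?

41

This is a 0-1 knapsack instance.
Allowing fractional choices, the relaxed optimum would be about 42.3, but investments are indivisible.
H + N + X: cost 2 + 13 + 12 = 27 ≤ 30, payoff 16 + 17 + 3 = 36.
H + N + K: cost 2 + 13 + 12 = 27 ≤ 30, payoff 16 + 17 + 8 = 41.
H + N + L: cost 2 + 13 + 7 = 22 ≤ 30, payoff 16 + 17 + 3 = 36.
Best is H, N, and K with total payoff 41.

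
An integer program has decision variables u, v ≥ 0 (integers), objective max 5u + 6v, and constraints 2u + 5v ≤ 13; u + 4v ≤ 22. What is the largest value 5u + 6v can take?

30

(u,v)=(6,0): 2·6+5·0=12≤13, 1·6+4·0=6≤22, objective 30.
(u,v)=(5,0): 2·5+5·0=10≤13, 1·5+4·0=5≤22, objective 25.
The best lattice point is (6,0), giving 30.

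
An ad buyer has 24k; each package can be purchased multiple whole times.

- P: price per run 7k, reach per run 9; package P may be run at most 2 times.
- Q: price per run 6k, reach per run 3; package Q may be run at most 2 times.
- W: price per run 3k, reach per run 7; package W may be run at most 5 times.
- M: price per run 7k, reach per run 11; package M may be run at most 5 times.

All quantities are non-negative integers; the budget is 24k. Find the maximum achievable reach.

46

1×P and 5×W: price 22 ≤ 24, reach 1·9 + 5·7 = 44.
5×W and 1×M: price 22 ≤ 24, reach 5·7 + 1·11 = 46.
Best is 46.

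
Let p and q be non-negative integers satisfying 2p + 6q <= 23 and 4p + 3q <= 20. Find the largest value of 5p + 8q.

(p,q)=(2,3): 2·2+6·3=22≤23, 4·2+3·3=17≤20, objective 34.
(p,q)=(3,2): 2·3+6·2=18≤23, 4·3+3·2=18≤20, objective 31.
(p,q)=(1,3): 2·1+6·3=20≤23, 4·1+3·3=13≤20, objective 29.
(p,q)=(2,2): 2·2+6·2=16≤23, 4·2+3·2=14≤20, objective 26.
No feasible integer point exceeds 34.

34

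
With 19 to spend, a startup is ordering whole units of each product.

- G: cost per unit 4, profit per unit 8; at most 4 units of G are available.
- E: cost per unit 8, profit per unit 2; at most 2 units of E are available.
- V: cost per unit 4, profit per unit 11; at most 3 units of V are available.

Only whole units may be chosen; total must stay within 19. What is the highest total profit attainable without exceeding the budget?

1×G and 3×V: cost 16 ≤ 19, profit 1·8 + 3·11 = 41.
2×G and 2×V: cost 16 ≤ 19, profit 2·8 + 2·11 = 38.
Best is 41.

41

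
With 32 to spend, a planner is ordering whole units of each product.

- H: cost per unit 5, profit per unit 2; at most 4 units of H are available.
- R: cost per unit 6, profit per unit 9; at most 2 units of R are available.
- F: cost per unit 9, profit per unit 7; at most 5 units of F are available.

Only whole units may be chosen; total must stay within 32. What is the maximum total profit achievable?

R has the best ratio (9/6); taking only R gives at most 2×9 = 18 (stopped by the supply cap of 2).
Mixing does better — 2×R and 2×F: cost 30 ≤ 32, profit 2·9 + 2·7 = 32.

32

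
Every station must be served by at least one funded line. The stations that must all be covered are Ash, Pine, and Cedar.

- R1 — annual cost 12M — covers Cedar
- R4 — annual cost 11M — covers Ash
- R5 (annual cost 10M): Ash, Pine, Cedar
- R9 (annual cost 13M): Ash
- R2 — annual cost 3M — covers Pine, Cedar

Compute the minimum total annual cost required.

10

This is a weighted set-cover instance.
The greedy cost-per-new-station heuristic would pick R2 and R5 for 13, but a cheaper cover exists.
R5 alone covers Ash, Pine, Cedar — every station.
Total annual cost: 10.
No cover costs less than 10.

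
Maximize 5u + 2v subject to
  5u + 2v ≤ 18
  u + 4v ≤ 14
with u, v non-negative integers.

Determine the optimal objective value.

17

Relaxing integrality, the LP optimum is 18.00 at (u,v) = (3.6, 0), which is not an integer point.
(u,v)=(3,1): 5·3+2·1=17≤18, 1·3+4·1=7≤14, objective 17.
(u,v)=(3,0): 5·3+2·0=15≤18, 1·3+4·0=3≤14, objective 15.
(u,v)=(2,2): 5·2+2·2=14≤18, 1·2+4·2=10≤14, objective 14.
The best lattice point is (3,1), giving 17.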